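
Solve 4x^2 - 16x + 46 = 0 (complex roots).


disc = (-16)^2 - 4*4*46 = 256 - 736 = -480
sqrt(|disc|) = sqrt(480) = 21.9089
Real part = 16/(2*4) = 2.0000
Imag part = 21.9089/(2*4) = 2.7386

2.0000 ± 2.7386i


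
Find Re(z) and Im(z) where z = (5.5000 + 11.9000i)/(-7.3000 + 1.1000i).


Multiply by conjugate: (5.5000 + 11.9000i)(-7.3000 - 1.1000i) / ((-7.3)^2 + 1.1^2)
Numerator real = 5.5*(-7.3) + 11.9*1.1 = -27.06
Numerator imag = 11.9*(-7.3) - 5.5*1.1 = -92.92
Denominator = 54.5
Re(z) = -27.06/54.5 = -0.4965
Im(z) = -92.92/54.5 = -1.7050

Re(z) = -0.4965, Im(z) = -1.7050


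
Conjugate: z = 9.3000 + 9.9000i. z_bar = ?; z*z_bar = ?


z_bar = 9.3000 - 9.9000i
z*z_bar = 9.3^2 + 9.9^2 = 86.49 + 98.01 = 184.5

z_bar = 9.3000 - 9.9000i, z*z_bar = 184.5


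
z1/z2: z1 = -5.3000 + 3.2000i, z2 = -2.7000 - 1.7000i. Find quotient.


Conjugate of z2 = -2.7000 + 1.7000i
Numerator: (-5.3000 + 3.2000i)(-2.7000 + 1.7000i) = 8.8700 - 17.6500i
Denominator: (-2.7)^2 + (-1.7)^2 = 10.18
Result = (8.8700 - 17.6500i)/10.18

0.8713 - 1.7338i


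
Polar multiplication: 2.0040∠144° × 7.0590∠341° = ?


r = 2.0040 * 7.0590 = 14.1462
theta = 144° + 341° = 485° = 125° (mod 360)

14.1462 cis(125°)


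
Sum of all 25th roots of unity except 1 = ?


With w = e^(2*pi*i/25), all 25 of the 25th roots of unity w^0 = 1, w, ..., w^(24) sum to 0: 1 + w + ... + w^(24) = (1 - w^25)/(1 - w) = 0 since w^25 = 1, w ≠ 1.
Removing the root 1: w + w^2 + ... + w^(24) = 0 - 1 = -1

Sum = -1


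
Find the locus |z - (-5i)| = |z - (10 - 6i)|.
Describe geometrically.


Equal distances means the locus is the perpendicular bisector of z1 and z2.
Midpoint = ((0+10)/2, (-5+(-6))/2) = (5.0000, -5.5000)

Perpendicular bisector through (5.0000, -5.5000)


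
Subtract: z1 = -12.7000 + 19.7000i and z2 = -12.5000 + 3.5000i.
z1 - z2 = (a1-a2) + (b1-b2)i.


Real: -12.7 + 12.5 = -0.2
Imag: 19.7 - 3.5 = 16.2

-0.2000 + 16.2000i


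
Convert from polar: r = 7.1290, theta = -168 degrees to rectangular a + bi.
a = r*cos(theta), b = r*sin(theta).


a = 7.1290*cos(-168°) = 7.1290*(-0.97815) = -6.9732
b = 7.1290*sin(-168°) = 7.1290*(-0.20791) = -1.4822

-6.9732 - 1.4822i


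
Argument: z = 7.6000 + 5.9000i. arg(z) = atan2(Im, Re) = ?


Re = 7.6, Im = 5.9
arg = atan2(5.9, 7.6) = 37.8228 degrees

arg(z) = 37.8228 degrees


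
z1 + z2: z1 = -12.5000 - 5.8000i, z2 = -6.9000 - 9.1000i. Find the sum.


Real: -12.5 - 6.9 = -19.4
Imag: -5.8 - 9.1 = -14.9

-19.4000 - 14.9000i


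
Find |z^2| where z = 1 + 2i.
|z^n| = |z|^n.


|z| = sqrt(1+4) = sqrt(5) = 2.2361
|z^2| = |z|^2 = (sqrt(5))^2 = 5

|z^2| = 5


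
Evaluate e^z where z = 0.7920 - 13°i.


e^0.7920 = 2.2078
cos(-13°) = 0.97437
sin(-13°) = -0.22495
Real = 2.2078*0.97437 = 2.1512
Imag = 2.2078*(-0.22495) = -0.4966

2.1512 - 0.4966i


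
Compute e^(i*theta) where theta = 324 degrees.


cos(324°) = 0.8090
sin(324°) = -0.5878

e^(i*324°) = 0.8090 - 0.5878i


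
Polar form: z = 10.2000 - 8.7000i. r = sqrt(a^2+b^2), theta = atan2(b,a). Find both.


r = sqrt(104.04+75.69) = sqrt(179.73) = 13.4063
theta = atan2(-8.7, 10.2) = -40.4622 degrees

r = 13.4063, theta = -40.4622 degrees


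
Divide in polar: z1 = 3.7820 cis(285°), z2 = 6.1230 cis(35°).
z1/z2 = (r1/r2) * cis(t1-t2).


r = 3.7820 / 6.1230 = 0.6177
theta = 285° - 35° = 250° = 250° (mod 360)

0.6177 cis(250°)


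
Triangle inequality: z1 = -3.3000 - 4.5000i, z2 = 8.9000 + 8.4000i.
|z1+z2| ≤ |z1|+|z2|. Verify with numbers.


|z1| = sqrt((-3.3)^2 + (-4.5)^2) = sqrt(31.14) = 5.5803
|z2| = sqrt(8.9^2 + 8.4^2) = sqrt(149.77) = 12.2381
z1+z2 = 5.6000 + 3.9000i
|z1+z2| = sqrt(46.57) = 6.8242
|z1|+|z2| = 5.5803 + 12.2381 = 17.8184

|z1+z2| = 6.8242 ≤ |z1|+|z2| = 17.8184 (verified)


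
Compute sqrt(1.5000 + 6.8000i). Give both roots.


|z| = sqrt(2.25+46.24) = 6.9635
sqrt((|z|+a)/2) = sqrt((6.9635+1.5)/2) = sqrt(4.2317) = 2.0571
sqrt((|z|-a)/2) = sqrt((6.9635-1.5)/2) = sqrt(2.7317) = 1.6528

±(2.0571 + 1.6528i) i.e. 2.0571 + 1.6528i and -2.0571 - 1.6528i


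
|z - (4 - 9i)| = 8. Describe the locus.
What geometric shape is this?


|z - z0| = r is a circle with center z0 and radius r.
Center = (4, -9), radius = 8

Circle with center (4, -9) and radius 8


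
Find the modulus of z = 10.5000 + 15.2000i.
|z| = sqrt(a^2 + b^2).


|z| = sqrt(10.5^2 + 15.2^2) = sqrt(110.25 + 231.04) = sqrt(341.29) = 18.4740

|z| = 18.4740


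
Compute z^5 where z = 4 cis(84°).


r^5 = 4^5 = 1024
n*theta = 5*84° = 420° = 60° (mod 360)
a = 1024*cos(60°) = 512.0000
b = 1024*sin(60°) = 886.8100

1024 cis(60°) = 512.0000 + 886.8100i


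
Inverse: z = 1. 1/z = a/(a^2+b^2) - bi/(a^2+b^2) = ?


|z|^2 = 1+0 = 1
1/z = (1 - 0i)/1

1/z = 1.0000 + 0i


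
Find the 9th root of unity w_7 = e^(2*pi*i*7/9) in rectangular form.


Angle = 360*7/9 = 280°
a = cos(280°) = 0.1736
b = sin(280°) = -0.9848

0.1736 - 0.9848i


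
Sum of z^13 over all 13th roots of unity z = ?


The roots are w_k = w^k with w = e^(2*pi*i/13), and (w^k)^13 = (w^13)^k.
So S = 1 + u + u^2 + ... + u^(12) with u = w^13.
13 = 1*13 + 0, so 13 is a multiple of 13 and u = (w^13)^1 = 1.
Every one of the 13 terms equals 1: S = 13

S = 13


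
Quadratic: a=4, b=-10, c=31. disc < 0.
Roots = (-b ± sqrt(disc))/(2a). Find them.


disc = (-10)^2 - 4*4*31 = 100 - 496 = -396
sqrt(|disc|) = sqrt(396) = 19.8997
Real part = 10/(2*4) = 1.2500
Imag part = 19.8997/(2*4) = 2.4875

1.2500 ± 2.4875i


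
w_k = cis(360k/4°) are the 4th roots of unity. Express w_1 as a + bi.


Angle = 360*1/4 = 90°
a = cos(90°) = 0
b = sin(90°) = 1.0000

0 + 1.0000i


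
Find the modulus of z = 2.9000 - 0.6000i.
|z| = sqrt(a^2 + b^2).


|z| = sqrt(2.9^2 + (-0.6)^2) = sqrt(8.41 + 0.36) = sqrt(8.77) = 2.9614

|z| = 2.9614


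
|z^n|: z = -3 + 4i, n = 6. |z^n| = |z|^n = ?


|z| = sqrt(9+16) = sqrt(25) = 5
|z^6| = |z|^6 = 5^6 = 15625

|z^6| = 15625


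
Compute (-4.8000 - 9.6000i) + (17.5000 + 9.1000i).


Real: -4.8 + 17.5 = 12.7
Imag: -9.6 + 9.1 = -0.5

12.7000 - 0.5000i


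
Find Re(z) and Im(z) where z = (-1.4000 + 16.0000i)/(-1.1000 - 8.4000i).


Multiply by conjugate: (-1.4000 + 16.0000i)(-1.1000 + 8.4000i) / ((-1.1)^2 + (-8.4)^2)
Numerator real = -1.4*(-1.1) + 16*(-8.4) = -132.86
Numerator imag = 16*(-1.1) - (-1.4)*(-8.4) = -29.36
Denominator = 71.77
Re(z) = -132.86/71.77 = -1.8512
Im(z) = -29.36/71.77 = -0.4091

Re(z) = -1.8512, Im(z) = -0.4091


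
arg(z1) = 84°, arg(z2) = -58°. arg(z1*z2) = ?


arg(z1*z2) = 84° - 58° = 26°
Normalized to (-180°, 180°]: 26°

26°


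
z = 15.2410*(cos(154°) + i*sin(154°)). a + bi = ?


a = 15.2410*cos(154°) = 15.2410*(-0.89879) = -13.6985
b = 15.2410*sin(154°) = 15.2410*0.43837 = 6.6812

-13.6985 + 6.6812i


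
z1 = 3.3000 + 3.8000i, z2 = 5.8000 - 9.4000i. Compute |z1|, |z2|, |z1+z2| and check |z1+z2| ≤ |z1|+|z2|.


|z1| = sqrt(3.3^2 + 3.8^2) = sqrt(25.33) = 5.0329
|z2| = sqrt(5.8^2 + (-9.4)^2) = sqrt(122) = 11.0454
z1+z2 = 9.1000 - 5.6000i
|z1+z2| = sqrt(114.17) = 10.6850
|z1|+|z2| = 5.0329 + 11.0454 = 16.0783

|z1+z2| = 10.6850 ≤ |z1|+|z2| = 16.0783 (verified)


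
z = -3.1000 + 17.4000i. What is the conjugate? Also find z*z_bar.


z_bar = -3.1000 - 17.4000i
z*z_bar = (-3.1)^2 + 17.4^2 = 9.61 + 302.76 = 312.37

z_bar = -3.1000 - 17.4000i, z*z_bar = 312.37


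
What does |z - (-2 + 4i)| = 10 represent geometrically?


|z - z0| = r is a circle with center z0 and radius r.
Center = (-2, 4), radius = 10

Circle with center (-2, 4) and radius 10


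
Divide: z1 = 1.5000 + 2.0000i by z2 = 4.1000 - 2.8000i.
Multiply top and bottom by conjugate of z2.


Conjugate of z2 = 4.1000 + 2.8000i
Numerator: (1.5000 + 2.0000i)(4.1000 + 2.8000i) = 0.5500 + 12.4000i
Denominator: 4.1^2 + (-2.8)^2 = 24.65
Result = (0.5500 + 12.4000i)/24.65

0.0223 + 0.5030i


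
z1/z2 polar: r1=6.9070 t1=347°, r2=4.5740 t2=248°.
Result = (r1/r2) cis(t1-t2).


r = 6.9070 / 4.5740 = 1.5101
theta = 347° - 248° = 99° = 99° (mod 360)

1.5101 cis(99°)


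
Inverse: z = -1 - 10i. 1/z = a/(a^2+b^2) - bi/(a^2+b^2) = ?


|z|^2 = 1+100 = 101
1/z = (-1 + 10i)/101

1/z = -0.0099 + 0.0990i


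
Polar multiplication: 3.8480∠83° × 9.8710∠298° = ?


r = 3.8480 * 9.8710 = 37.9836
theta = 83° + 298° = 381° = 21° (mod 360)

37.9836 cis(21°)


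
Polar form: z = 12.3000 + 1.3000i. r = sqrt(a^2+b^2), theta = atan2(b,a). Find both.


r = sqrt(151.29+1.69) = sqrt(152.98) = 12.3685
theta = atan2(1.3, 12.3) = 6.0333 degrees

r = 12.3685, theta = 6.0333 degrees


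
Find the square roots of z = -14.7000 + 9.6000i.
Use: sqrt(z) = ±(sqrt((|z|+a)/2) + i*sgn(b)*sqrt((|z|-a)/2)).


|z| = sqrt(216.09+92.16) = 17.5570
sqrt((|z|+a)/2) = sqrt((17.5570+(-14.7))/2) = sqrt(1.4285) = 1.1952
sqrt((|z|-a)/2) = sqrt((17.5570-(-14.7))/2) = sqrt(16.1285) = 4.0160

±(1.1952 + 4.0160i) i.e. 1.1952 + 4.0160i and -1.1952 - 4.0160i


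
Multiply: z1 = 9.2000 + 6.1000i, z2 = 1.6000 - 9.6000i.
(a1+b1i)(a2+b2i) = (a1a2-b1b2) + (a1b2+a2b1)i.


Real = 9.2*1.6 - 6.1*(-9.6) = 14.72 - (-58.56) = 73.28
Imag = 9.2*(-9.6) + 1.6*6.1 = -88.32 + 9.76 = -78.56

73.2800 - 78.5600i


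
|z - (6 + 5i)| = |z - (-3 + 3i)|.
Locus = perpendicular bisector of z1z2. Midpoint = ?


Equal distances means the locus is the perpendicular bisector of z1 and z2.
Midpoint = ((6+(-3))/2, (5+3)/2) = (1.5000, 4.0000)

Perpendicular bisector through (1.5000, 4.0000)


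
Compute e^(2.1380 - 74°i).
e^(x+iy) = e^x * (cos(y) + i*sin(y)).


e^2.1380 = 8.4825
cos(-74°) = 0.27564
sin(-74°) = -0.96126
Real = 8.4825*0.27564 = 2.3381
Imag = 8.4825*(-0.96126) = -8.1539

2.3381 - 8.1539i


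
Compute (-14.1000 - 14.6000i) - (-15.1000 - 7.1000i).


Real: -14.1 + 15.1 = 1
Imag: -14.6 + 7.1 = -7.5

1.0000 - 7.5000i


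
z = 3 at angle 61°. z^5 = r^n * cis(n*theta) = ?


r^5 = 3^5 = 243
n*theta = 5*61° = 305° = 305° (mod 360)
a = 243*cos(305°) = 139.3791
b = 243*sin(305°) = -199.0539

243 cis(305°) = 139.3791 - 199.0539i


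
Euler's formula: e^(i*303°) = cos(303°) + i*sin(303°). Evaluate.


cos(303°) = 0.5446
sin(303°) = -0.8387

e^(i*303°) = 0.5446 - 0.8387i


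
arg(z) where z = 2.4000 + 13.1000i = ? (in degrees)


Re = 2.4, Im = 13.1
arg = atan2(13.1, 2.4) = 79.6182 degrees

arg(z) = 79.6182 degrees


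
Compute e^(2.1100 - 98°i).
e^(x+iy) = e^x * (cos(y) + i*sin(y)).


e^2.1100 = 8.24824
cos(-98°) = -0.13917
sin(-98°) = -0.99027
Real = 8.24824*(-0.13917) = -1.1479
Imag = 8.24824*(-0.99027) = -8.1680

-1.1479 - 8.1680i


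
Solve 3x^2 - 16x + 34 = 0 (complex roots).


disc = (-16)^2 - 4*3*34 = 256 - 408 = -152
sqrt(|disc|) = sqrt(152) = 12.3288
Real part = 16/(2*3) = 2.6667
Imag part = 12.3288/(2*3) = 2.0548

2.6667 ± 2.0548i


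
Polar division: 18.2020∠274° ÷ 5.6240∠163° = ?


r = 18.2020 / 5.6240 = 3.2365
theta = 274° - 163° = 111° = 111° (mod 360)

3.2365 cis(111°)


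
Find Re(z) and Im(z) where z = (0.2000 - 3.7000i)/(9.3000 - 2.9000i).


Multiply by conjugate: (0.2000 - 3.7000i)(9.3000 + 2.9000i) / (9.3^2 + (-2.9)^2)
Numerator real = 0.2*9.3 - (3.7)*(-2.9) = 12.59
Numerator imag = -3.7*9.3 - 0.2*(-2.9) = -33.83
Denominator = 94.9
Re(z) = 12.59/94.9 = 0.1327
Im(z) = -33.83/94.9 = -0.3565

Re(z) = 0.1327, Im(z) = -0.3565


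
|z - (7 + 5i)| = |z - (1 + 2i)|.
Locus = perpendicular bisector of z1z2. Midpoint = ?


Equal distances means the locus is the perpendicular bisector of z1 and z2.
Midpoint = ((7+1)/2, (5+2)/2) = (4.0000, 3.5000)

Perpendicular bisector through (4.0000, 3.5000)


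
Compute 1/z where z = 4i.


|z|^2 = 0+16 = 16
1/z = (0 - 4i)/16

1/z = 0 - 0.2500i


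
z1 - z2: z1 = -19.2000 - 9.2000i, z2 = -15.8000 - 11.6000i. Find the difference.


Real: -19.2 + 15.8 = -3.4
Imag: -9.2 + 11.6 = 2.4

-3.4000 + 2.4000i


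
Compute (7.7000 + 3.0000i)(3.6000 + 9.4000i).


Real = 7.7*3.6 - 3*9.4 = 27.72 - 28.2 = -0.48
Imag = 7.7*9.4 + 3.6*3 = 72.38 + 10.8 = 83.18

-0.4800 + 83.1800i


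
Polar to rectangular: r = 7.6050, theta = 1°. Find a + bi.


a = 7.6050*cos(1°) = 7.6050*0.999848 = 7.6038
b = 7.6050*sin(1°) = 7.6050*0.01745 = 0.1327

7.6038 + 0.1327i


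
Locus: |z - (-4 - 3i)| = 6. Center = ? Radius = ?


|z - z0| = r is a circle with center z0 and radius r.
Center = (-4, -3), radius = 6

Circle with center (-4, -3) and radius 6


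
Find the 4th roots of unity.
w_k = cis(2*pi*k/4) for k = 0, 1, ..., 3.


The 4th roots of unity are cis(360k/4°) for k=0..3
Angle step = 360/4 = 90°
Primitive root: cis(90°)
Primitive root = 0 + 1.0000i

4 roots at angles: 0°, 90°, 180°, 270°


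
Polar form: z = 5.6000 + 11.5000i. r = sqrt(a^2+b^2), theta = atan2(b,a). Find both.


r = sqrt(31.36+132.25) = sqrt(163.61) = 12.7910
theta = atan2(11.5, 5.6) = 64.0359 degrees

r = 12.7910, theta = 64.0359 degrees


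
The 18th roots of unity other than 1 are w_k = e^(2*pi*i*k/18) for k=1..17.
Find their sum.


With w = e^(2*pi*i/18), all 18 of the 18th roots of unity w^0 = 1, w, ..., w^(17) sum to 0: 1 + w + ... + w^(17) = (1 - w^18)/(1 - w) = 0 since w^18 = 1, w ≠ 1.
Removing the root 1: w + w^2 + ... + w^(17) = 0 - 1 = -1

Sum = -1


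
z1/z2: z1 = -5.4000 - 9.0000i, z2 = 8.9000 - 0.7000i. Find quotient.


Conjugate of z2 = 8.9000 + 0.7000i
Numerator: (-5.4000 - 9.0000i)(8.9000 + 0.7000i) = -41.7600 - 83.8800i
Denominator: 8.9^2 + (-0.7)^2 = 79.7
Result = (-41.7600 - 83.8800i)/79.7

-0.5240 - 1.0524i


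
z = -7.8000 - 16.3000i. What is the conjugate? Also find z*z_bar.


z_bar = -7.8000 + 16.3000i
z*z_bar = (-7.8)^2 + (-16.3)^2 = 60.84 + 265.69 = 326.53

z_bar = -7.8000 + 16.3000i, z*z_bar = 326.53


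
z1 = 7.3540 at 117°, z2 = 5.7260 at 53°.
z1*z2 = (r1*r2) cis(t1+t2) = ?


r = 7.3540 * 5.7260 = 42.1090
theta = 117° + 53° = 170° = 170° (mod 360)

42.1090 cis(170°)


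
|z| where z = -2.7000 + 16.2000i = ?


|z| = sqrt((-2.7)^2 + 16.2^2) = sqrt(7.29 + 262.44) = sqrt(269.73) = 16.4235

|z| = 16.4235


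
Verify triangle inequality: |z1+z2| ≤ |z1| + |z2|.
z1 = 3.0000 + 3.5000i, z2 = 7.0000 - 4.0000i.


|z1| = sqrt(3^2 + 3.5^2) = sqrt(21.25) = 4.6098
|z2| = sqrt(7^2 + (-4)^2) = sqrt(65) = 8.0623
z1+z2 = 10.0000 - 0.5000i
|z1+z2| = sqrt(100.25) = 10.0125
|z1|+|z2| = 4.6098 + 8.0623 = 12.6721

|z1+z2| = 10.0125 ≤ |z1|+|z2| = 12.6721 (verified)


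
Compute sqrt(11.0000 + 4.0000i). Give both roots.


|z| = sqrt(121+16) = 11.7047
sqrt((|z|+a)/2) = sqrt((11.7047+11)/2) = sqrt(11.3523) = 3.3693
sqrt((|z|-a)/2) = sqrt((11.7047-11)/2) = sqrt(0.3523) = 0.5936

±(3.3693 + 0.5936i) i.e. 3.3693 + 0.5936i and -3.3693 - 0.5936i


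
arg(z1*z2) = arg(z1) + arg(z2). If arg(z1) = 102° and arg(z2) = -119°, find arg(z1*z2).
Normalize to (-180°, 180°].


arg(z1*z2) = 102° - 119° = -17°
Normalized to (-180°, 180°]: -17°

-17°


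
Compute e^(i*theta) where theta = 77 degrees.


cos(77°) = 0.2250
sin(77°) = 0.9744

e^(i*77°) = 0.2250 + 0.9744i


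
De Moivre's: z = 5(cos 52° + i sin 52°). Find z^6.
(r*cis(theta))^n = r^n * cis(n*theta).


r^6 = 5^6 = 15625
n*theta = 6*52° = 312° = 312° (mod 360)
a = 15625*cos(312°) = 10455.1657
b = 15625*sin(312°) = -11611.6379

15625 cis(312°) = 10455.1657 - 11611.6379i


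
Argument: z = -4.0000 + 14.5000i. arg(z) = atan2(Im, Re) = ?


Re = -4, Im = 14.5
arg = atan2(14.5, -4) = 105.4222 degrees

arg(z) = 105.4222 degrees


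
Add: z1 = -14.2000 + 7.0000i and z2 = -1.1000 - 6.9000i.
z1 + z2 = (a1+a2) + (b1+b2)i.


Real: -14.2 - 1.1 = -15.3
Imag: 7 - 6.9 = 0.1

-15.3000 + 0.1000i


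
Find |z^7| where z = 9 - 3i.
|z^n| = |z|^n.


|z| = sqrt(81+9) = sqrt(90) = 9.4868
|z^7| = |z|^7 = (sqrt(90))^7 = 90^3 * sqrt(90) = 729000*sqrt(90)

|z^7| = 729000*sqrt(90) ≈ 6915901.2428


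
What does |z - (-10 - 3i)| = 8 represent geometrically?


|z - z0| = r is a circle with center z0 and radius r.
Center = (-10, -3), radius = 8

Circle with center (-10, -3) and radius 8


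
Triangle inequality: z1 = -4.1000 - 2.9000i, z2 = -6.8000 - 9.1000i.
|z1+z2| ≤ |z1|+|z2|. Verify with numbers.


|z1| = sqrt((-4.1)^2 + (-2.9)^2) = sqrt(25.22) = 5.0220
|z2| = sqrt((-6.8)^2 + (-9.1)^2) = sqrt(129.05) = 11.3600
z1+z2 = -10.9000 - 12.0000i
|z1+z2| = sqrt(262.81) = 16.2114
|z1|+|z2| = 5.0220 + 11.3600 = 16.3820

|z1+z2| = 16.2114 ≤ |z1|+|z2| = 16.3820 (verified)


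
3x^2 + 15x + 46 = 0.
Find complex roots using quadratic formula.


disc = 15^2 - 4*3*46 = 225 - 552 = -327
sqrt(|disc|) = sqrt(327) = 18.0831
Real part = -15/(2*3) = -2.5000
Imag part = 18.0831/(2*3) = 3.0139

-2.5000 ± 3.0139i


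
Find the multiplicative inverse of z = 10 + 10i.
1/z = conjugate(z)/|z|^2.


|z|^2 = 100+100 = 200
1/z = (10 - 10i)/200

1/z = 0.0500 - 0.0500i


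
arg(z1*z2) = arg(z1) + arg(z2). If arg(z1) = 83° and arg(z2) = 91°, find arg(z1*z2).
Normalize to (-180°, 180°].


arg(z1*z2) = 83° + 91° = 174°
Normalized to (-180°, 180°]: 174°

174°


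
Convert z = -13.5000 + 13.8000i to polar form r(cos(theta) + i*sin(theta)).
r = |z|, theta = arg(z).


r = sqrt(182.25+190.44) = sqrt(372.69) = 19.3052
theta = atan2(13.8, -13.5) = 134.3704 degrees

r = 19.3052, theta = 134.3704 degrees


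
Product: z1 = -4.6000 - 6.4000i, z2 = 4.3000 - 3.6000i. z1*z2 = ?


Real = -4.6*4.3 - (-6.4)*(-3.6) = -19.78 - 23.04 = -42.82
Imag = -4.6*(-3.6) + 4.3*(-6.4) = 16.56 - (27.52) = -10.96

-42.8200 - 10.9600i


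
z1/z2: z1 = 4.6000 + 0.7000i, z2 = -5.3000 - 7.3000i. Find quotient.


Conjugate of z2 = -5.3000 + 7.3000i
Numerator: (4.6000 + 0.7000i)(-5.3000 + 7.3000i) = -29.4900 + 29.8700i
Denominator: (-5.3)^2 + (-7.3)^2 = 81.38
Result = (-29.4900 + 29.8700i)/81.38

-0.3624 + 0.3670i


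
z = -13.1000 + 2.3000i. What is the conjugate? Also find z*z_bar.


z_bar = -13.1000 - 2.3000i
z*z_bar = (-13.1)^2 + 2.3^2 = 171.61 + 5.29 = 176.9

z_bar = -13.1000 - 2.3000i, z*z_bar = 176.9


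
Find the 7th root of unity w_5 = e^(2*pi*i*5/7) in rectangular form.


Angle = 360*5/7 = 257.1429°
a = cos(257.1429°) = -0.2225
b = sin(257.1429°) = -0.9749

-0.2225 - 0.9749i


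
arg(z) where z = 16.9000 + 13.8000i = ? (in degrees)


Re = 16.9, Im = 13.8
arg = atan2(13.8, 16.9) = 39.2340 degrees

arg(z) = 39.2340 degrees


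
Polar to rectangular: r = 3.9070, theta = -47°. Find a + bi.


a = 3.9070*cos(-47°) = 3.9070*0.682 = 2.6646
b = 3.9070*sin(-47°) = 3.9070*(-0.73135) = -2.8574

2.6646 - 2.8574i


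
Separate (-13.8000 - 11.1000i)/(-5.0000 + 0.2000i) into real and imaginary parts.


Multiply by conjugate: (-13.8000 - 11.1000i)(-5.0000 - 0.2000i) / ((-5)^2 + 0.2^2)
Numerator real = -13.8*(-5) - (11.1)*0.2 = 66.78
Numerator imag = -11.1*(-5) - (-13.8)*0.2 = 58.26
Denominator = 25.04
Re(z) = 66.78/25.04 = 2.6669
Im(z) = 58.26/25.04 = 2.3267

Re(z) = 2.6669, Im(z) = 2.3267


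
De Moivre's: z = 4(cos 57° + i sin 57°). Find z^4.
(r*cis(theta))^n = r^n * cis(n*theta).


r^4 = 4^4 = 256
n*theta = 4*57° = 228° = 228° (mod 360)
a = 256*cos(228°) = -171.2974
b = 256*sin(228°) = -190.2451

256 cis(228°) = -171.2974 - 190.2451i


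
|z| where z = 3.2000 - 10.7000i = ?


|z| = sqrt(3.2^2 + (-10.7)^2) = sqrt(10.24 + 114.49) = sqrt(124.73) = 11.1683

|z| = 11.1683


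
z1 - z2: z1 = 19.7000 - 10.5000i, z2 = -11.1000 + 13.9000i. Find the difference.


Real: 19.7 + 11.1 = 30.8
Imag: -10.5 - 13.9 = -24.4

30.8000 - 24.4000i


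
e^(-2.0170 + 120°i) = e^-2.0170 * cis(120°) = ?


e^-2.0170 = 0.13305
cos(120°) = -0.5
sin(120°) = 0.866
Real = 0.13305*(-0.5) = -0.0665
Imag = 0.13305*0.866 = 0.1152

-0.0665 + 0.1152i


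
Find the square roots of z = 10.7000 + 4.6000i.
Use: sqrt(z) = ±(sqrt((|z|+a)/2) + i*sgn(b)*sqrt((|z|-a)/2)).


|z| = sqrt(114.49+21.16) = 11.6469
sqrt((|z|+a)/2) = sqrt((11.6469+10.7)/2) = sqrt(11.1734) = 3.3427
sqrt((|z|-a)/2) = sqrt((11.6469-10.7)/2) = sqrt(0.4734) = 0.6881

±(3.3427 + 0.6881i) i.e. 3.3427 + 0.6881i and -3.3427 - 0.6881i


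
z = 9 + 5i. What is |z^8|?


|z| = sqrt(81+25) = sqrt(106) = 10.2956
|z^8| = |z|^8 = (sqrt(106))^8 = 106^4 = 126247696

|z^8| = 126247696


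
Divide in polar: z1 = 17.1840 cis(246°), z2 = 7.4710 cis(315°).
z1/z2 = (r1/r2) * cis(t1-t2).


r = 17.1840 / 7.4710 = 2.3001
theta = 246° - 315° = -69° = 291° (mod 360)

2.3001 cis(291°)


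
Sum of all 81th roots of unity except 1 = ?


With w = e^(2*pi*i/81), all 81 of the 81th roots of unity w^0 = 1, w, ..., w^(80) sum to 0: 1 + w + ... + w^(80) = (1 - w^81)/(1 - w) = 0 since w^81 = 1, w ≠ 1.
Removing the root 1: w + w^2 + ... + w^(80) = 0 - 1 = -1

Sum = -1


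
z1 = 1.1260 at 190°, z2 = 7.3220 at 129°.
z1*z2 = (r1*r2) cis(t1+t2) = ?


r = 1.1260 * 7.3220 = 8.2446
theta = 190° + 129° = 319° = 319° (mod 360)

8.2446 cis(319°)


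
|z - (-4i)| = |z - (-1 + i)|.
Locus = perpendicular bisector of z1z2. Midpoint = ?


Equal distances means the locus is the perpendicular bisector of z1 and z2.
Midpoint = ((0+(-1))/2, (-4+1)/2) = (-0.5000, -1.5000)

Perpendicular bisector through (-0.5000, -1.5000)


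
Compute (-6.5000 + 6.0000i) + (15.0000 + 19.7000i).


Real: -6.5 + 15 = 8.5
Imag: 6 + 19.7 = 25.7

8.5000 + 25.7000i


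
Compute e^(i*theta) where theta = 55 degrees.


cos(55°) = 0.5736
sin(55°) = 0.8192

e^(i*55°) = 0.5736 + 0.8192i


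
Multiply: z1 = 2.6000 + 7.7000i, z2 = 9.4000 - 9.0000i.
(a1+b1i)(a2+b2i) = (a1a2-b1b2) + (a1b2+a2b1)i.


Real = 2.6*9.4 - 7.7*(-9) = 24.44 - (-69.3) = 93.74
Imag = 2.6*(-9) + 9.4*7.7 = -23.4 + 72.38 = 48.98

93.7400 + 48.9800i


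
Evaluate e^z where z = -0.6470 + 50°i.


e^-0.6470 = 0.5236
cos(50°) = 0.6428
sin(50°) = 0.766
Real = 0.5236*0.6428 = 0.3366
Imag = 0.5236*0.766 = 0.4011

0.3366 + 0.4011i


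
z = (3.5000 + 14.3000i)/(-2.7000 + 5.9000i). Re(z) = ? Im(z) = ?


Multiply by conjugate: (3.5000 + 14.3000i)(-2.7000 - 5.9000i) / ((-2.7)^2 + 5.9^2)
Numerator real = 3.5*(-2.7) + 14.3*5.9 = 74.92
Numerator imag = 14.3*(-2.7) - 3.5*5.9 = -59.26
Denominator = 42.1
Re(z) = 74.92/42.1 = 1.7796
Im(z) = -59.26/42.1 = -1.4076

Re(z) = 1.7796, Im(z) = -1.4076


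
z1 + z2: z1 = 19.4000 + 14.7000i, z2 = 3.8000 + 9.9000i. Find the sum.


Real: 19.4 + 3.8 = 23.2
Imag: 14.7 + 9.9 = 24.6

23.2000 + 24.6000i


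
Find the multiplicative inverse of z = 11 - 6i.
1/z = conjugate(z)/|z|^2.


|z|^2 = 121+36 = 157
1/z = (11 + 6i)/157

1/z = 0.0701 + 0.0382i


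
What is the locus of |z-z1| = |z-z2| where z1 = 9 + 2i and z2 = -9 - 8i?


Equal distances means the locus is the perpendicular bisector of z1 and z2.
Midpoint = ((9+(-9))/2, (2+(-8))/2) = (0, -3.0000)

Perpendicular bisector through (0, -3.0000)


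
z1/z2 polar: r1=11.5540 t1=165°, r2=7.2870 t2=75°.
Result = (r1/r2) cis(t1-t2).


r = 11.5540 / 7.2870 = 1.5856
theta = 165° - 75° = 90° = 90° (mod 360)

1.5856 cis(90°)


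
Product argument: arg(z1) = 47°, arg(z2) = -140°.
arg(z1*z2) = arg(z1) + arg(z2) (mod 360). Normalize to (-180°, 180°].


arg(z1*z2) = 47° - 140° = -93°
Normalized to (-180°, 180°]: -93°

-93°


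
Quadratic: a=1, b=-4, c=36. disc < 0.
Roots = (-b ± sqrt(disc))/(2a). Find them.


disc = (-4)^2 - 4*1*36 = 16 - 144 = -128
sqrt(|disc|) = sqrt(128) = 11.3137
Real part = 4/(2*1) = 2.0000
Imag part = 11.3137/(2*1) = 5.6569

2.0000 ± 5.6569i


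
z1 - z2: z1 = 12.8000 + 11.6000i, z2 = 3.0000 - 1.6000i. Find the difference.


Real: 12.8 - 3 = 9.8
Imag: 11.6 + 1.6 = 13.2

9.8000 + 13.2000i


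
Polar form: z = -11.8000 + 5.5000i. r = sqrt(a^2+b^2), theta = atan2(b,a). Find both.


r = sqrt(139.24+30.25) = sqrt(169.49) = 13.0188
theta = atan2(5.5, -11.8) = 155.0097 degrees

r = 13.0188, theta = 155.0097 degrees


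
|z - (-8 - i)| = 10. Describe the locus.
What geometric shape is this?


|z - z0| = r is a circle with center z0 and radius r.
Center = (-8, -1), radius = 10

Circle with center (-8, -1) and radius 10


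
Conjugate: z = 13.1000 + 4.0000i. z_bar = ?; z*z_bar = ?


z_bar = 13.1000 - 4.0000i
z*z_bar = 13.1^2 + 4^2 = 171.61 + 16 = 187.61

z_bar = 13.1000 - 4.0000i, z*z_bar = 187.61


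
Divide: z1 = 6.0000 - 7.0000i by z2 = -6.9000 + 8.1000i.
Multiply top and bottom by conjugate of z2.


Conjugate of z2 = -6.9000 - 8.1000i
Numerator: (6.0000 - 7.0000i)(-6.9000 - 8.1000i) = -98.1000 - 0.3000i
Denominator: (-6.9)^2 + 8.1^2 = 113.22
Result = (-98.1000 - 0.3000i)/113.22

-0.8665 - 0.0026i


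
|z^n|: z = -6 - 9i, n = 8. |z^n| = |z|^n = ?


|z| = sqrt(36+81) = sqrt(117) = 10.8167
|z^8| = |z|^8 = (sqrt(117))^8 = 117^4 = 187388721

|z^8| = 187388721


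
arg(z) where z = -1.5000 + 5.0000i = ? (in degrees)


Re = -1.5, Im = 5
arg = atan2(5, -1.5) = 106.6992 degrees

arg(z) = 106.6992 degrees


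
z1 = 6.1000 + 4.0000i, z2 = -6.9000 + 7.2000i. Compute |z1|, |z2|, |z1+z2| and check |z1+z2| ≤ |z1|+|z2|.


|z1| = sqrt(6.1^2 + 4^2) = sqrt(53.21) = 7.2945
|z2| = sqrt((-6.9)^2 + 7.2^2) = sqrt(99.45) = 9.9725
z1+z2 = -0.8000 + 11.2000i
|z1+z2| = sqrt(126.08) = 11.2285
|z1|+|z2| = 7.2945 + 9.9725 = 17.2670

|z1+z2| = 11.2285 ≤ |z1|+|z2| = 17.2670 (verified)


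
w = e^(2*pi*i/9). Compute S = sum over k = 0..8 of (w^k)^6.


The roots are w_k = w^k with w = e^(2*pi*i/9), and (w^k)^6 = (w^6)^k.
So S = 1 + u + u^2 + ... + u^(8) with u = w^6.
6 = 0*9 + 6, so 6 is not a multiple of 9: u = w^6 ≠ 1 (w is a primitive 9th root), while u^9 = (w^9)^6 = 1.
Geometric series: S = (1 - u^9)/(1 - u) = (1 - 1)/(1 - u) = 0

S = 0


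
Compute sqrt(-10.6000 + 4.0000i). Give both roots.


|z| = sqrt(112.36+16) = 11.3296
sqrt((|z|+a)/2) = sqrt((11.3296+(-10.6))/2) = sqrt(0.3648) = 0.6040
sqrt((|z|-a)/2) = sqrt((11.3296-(-10.6))/2) = sqrt(10.9648) = 3.3113

±(0.6040 + 3.3113i) i.e. 0.6040 + 3.3113i and -0.6040 - 3.3113i


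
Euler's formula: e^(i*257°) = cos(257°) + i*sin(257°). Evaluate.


cos(257°) = -0.2250
sin(257°) = -0.9744

e^(i*257°) = -0.2250 - 0.9744i


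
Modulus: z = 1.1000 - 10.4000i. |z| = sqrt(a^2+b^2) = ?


|z| = sqrt(1.1^2 + (-10.4)^2) = sqrt(1.21 + 108.16) = sqrt(109.37) = 10.4580

|z| = 10.4580


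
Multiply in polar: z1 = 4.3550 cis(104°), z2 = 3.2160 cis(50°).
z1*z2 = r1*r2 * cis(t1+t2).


r = 4.3550 * 3.2160 = 14.0057
theta = 104° + 50° = 154° = 154° (mod 360)

14.0057 cis(154°)


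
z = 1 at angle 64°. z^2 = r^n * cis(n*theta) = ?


r^2 = 1^2 = 1
n*theta = 2*64° = 128° = 128° (mod 360)
a = 1*cos(128°) = -0.6157
b = 1*sin(128°) = 0.7880

1 cis(128°) = -0.6157 + 0.7880i


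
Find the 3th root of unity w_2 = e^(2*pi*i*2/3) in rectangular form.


Angle = 360*2/3 = 240°
a = cos(240°) = -0.5000
b = sin(240°) = -0.8660

-0.5000 - 0.8660i


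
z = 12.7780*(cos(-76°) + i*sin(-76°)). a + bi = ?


a = 12.7780*cos(-76°) = 12.7780*0.24192 = 3.0913
b = 12.7780*sin(-76°) = 12.7780*(-0.970296) = -12.3984

3.0913 - 12.3984i


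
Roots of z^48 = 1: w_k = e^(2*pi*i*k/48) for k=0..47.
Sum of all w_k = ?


The sum of all 48th roots of unity is 0.
Geometric series: (1 - w^48)/(1 - w) = (1-1)/(1-w) = 0 since w^48 = 1, w ≠ 1.
Alternatively: coefficient of z^47 in z^48 - 1 is 0.

0


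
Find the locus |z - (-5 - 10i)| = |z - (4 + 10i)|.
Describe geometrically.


Equal distances means the locus is the perpendicular bisector of z1 and z2.
Midpoint = ((-5+4)/2, (-10+10)/2) = (-0.5000, 0)

Perpendicular bisector through (-0.5000, 0)


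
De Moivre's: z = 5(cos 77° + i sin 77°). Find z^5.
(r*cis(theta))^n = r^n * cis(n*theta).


r^5 = 5^5 = 3125
n*theta = 5*77° = 385° = 25° (mod 360)
a = 3125*cos(25°) = 2832.2118
b = 3125*sin(25°) = 1320.6821

3125 cis(25°) = 2832.2118 + 1320.6821i


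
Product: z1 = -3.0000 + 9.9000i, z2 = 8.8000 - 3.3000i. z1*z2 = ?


Real = -3*8.8 - 9.9*(-3.3) = -26.4 - (-32.67) = 6.27
Imag = -3*(-3.3) + 8.8*9.9 = 9.9 + 87.12 = 97.02

6.2700 + 97.0200i


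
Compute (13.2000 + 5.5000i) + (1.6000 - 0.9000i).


Real: 13.2 + 1.6 = 14.8
Imag: 5.5 - 0.9 = 4.6

14.8000 + 4.6000i


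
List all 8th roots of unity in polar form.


The 8th roots of unity are cis(360k/8°) for k=0..7
Angle step = 360/8 = 45°
Primitive root: cis(45°)
Primitive root = 0.7071 + 0.7071i

8 roots at angles: 0°, 45°, 90°, 135°, 180°, 225°, 270°, 315°


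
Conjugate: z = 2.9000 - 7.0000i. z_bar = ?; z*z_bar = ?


z_bar = 2.9000 + 7.0000i
z*z_bar = 2.9^2 + (-7)^2 = 8.41 + 49 = 57.41

z_bar = 2.9000 + 7.0000i, z*z_bar = 57.41


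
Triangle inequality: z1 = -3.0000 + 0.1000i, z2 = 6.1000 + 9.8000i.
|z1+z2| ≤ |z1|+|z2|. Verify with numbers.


|z1| = sqrt((-3)^2 + 0.1^2) = sqrt(9.01) = 3.0017
|z2| = sqrt(6.1^2 + 9.8^2) = sqrt(133.25) = 11.5434
z1+z2 = 3.1000 + 9.9000i
|z1+z2| = sqrt(107.62) = 10.3740
|z1|+|z2| = 3.0017 + 11.5434 = 14.5451

|z1+z2| = 10.3740 ≤ |z1|+|z2| = 14.5451 (verified)


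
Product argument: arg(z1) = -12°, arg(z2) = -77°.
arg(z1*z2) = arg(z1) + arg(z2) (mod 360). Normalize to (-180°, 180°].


arg(z1*z2) = -12° - 77° = -89°
Normalized to (-180°, 180°]: -89°

-89°


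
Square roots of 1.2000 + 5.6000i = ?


|z| = sqrt(1.44+31.36) = 5.7271
sqrt((|z|+a)/2) = sqrt((5.7271+1.2)/2) = sqrt(3.4636) = 1.8611
sqrt((|z|-a)/2) = sqrt((5.7271-1.2)/2) = sqrt(2.2636) = 1.5045

±(1.8611 + 1.5045i) i.e. 1.8611 + 1.5045i and -1.8611 - 1.5045i


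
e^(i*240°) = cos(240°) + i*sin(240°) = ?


cos(240°) = -0.5000
sin(240°) = -0.8660

e^(i*240°) = -0.5000 - 0.8660i


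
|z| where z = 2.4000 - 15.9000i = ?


|z| = sqrt(2.4^2 + (-15.9)^2) = sqrt(5.76 + 252.81) = sqrt(258.57) = 16.0801

|z| = 16.0801


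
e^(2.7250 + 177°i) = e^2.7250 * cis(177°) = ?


e^2.7250 = 15.2564
cos(177°) = -0.99863
sin(177°) = 0.05234
Real = 15.2564*(-0.99863) = -15.2355
Imag = 15.2564*0.05234 = 0.7985

-15.2355 + 0.7985i


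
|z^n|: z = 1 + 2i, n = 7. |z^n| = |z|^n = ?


|z| = sqrt(1+4) = sqrt(5) = 2.2361
|z^7| = |z|^7 = (sqrt(5))^7 = 5^3 * sqrt(5) = 125*sqrt(5)

|z^7| = 125*sqrt(5) ≈ 279.5085


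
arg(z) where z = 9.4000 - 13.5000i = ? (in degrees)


Re = 9.4, Im = -13.5
arg = atan2(-13.5, 9.4) = -55.1506 degrees

arg(z) = -55.1506 degrees


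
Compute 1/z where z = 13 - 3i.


|z|^2 = 169+9 = 178
1/z = (13 + 3i)/178

1/z = 0.0730 + 0.0169i


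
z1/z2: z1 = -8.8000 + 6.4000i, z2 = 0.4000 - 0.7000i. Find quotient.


Conjugate of z2 = 0.4000 + 0.7000i
Numerator: (-8.8000 + 6.4000i)(0.4000 + 0.7000i) = -8.0000 - 3.6000i
Denominator: 0.4^2 + (-0.7)^2 = 0.65
Result = (-8.0000 - 3.6000i)/0.65

-12.3077 - 5.5385i


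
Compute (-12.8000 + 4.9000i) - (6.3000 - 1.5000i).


Real: -12.8 - 6.3 = -19.1
Imag: 4.9 + 1.5 = 6.4

-19.1000 + 6.4000i


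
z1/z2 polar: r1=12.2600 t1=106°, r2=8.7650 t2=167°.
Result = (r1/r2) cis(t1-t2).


r = 12.2600 / 8.7650 = 1.3987
theta = 106° - 167° = -61° = 299° (mod 360)

1.3987 cis(299°)


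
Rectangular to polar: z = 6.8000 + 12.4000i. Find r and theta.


r = sqrt(46.24+153.76) = sqrt(200) = 14.1421
theta = atan2(12.4, 6.8) = 61.2602 degrees

r = 14.1421, theta = 61.2602 degrees


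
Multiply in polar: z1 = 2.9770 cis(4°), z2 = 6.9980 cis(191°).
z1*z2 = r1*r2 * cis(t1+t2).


r = 2.9770 * 6.9980 = 20.8330
theta = 4° + 191° = 195° = 195° (mod 360)

20.8330 cis(195°)


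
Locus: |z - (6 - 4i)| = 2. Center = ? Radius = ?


|z - z0| = r is a circle with center z0 and radius r.
Center = (6, -4), radius = 2

Circle with center (6, -4) and radius 2


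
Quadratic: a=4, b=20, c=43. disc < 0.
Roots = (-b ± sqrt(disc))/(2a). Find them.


disc = 20^2 - 4*4*43 = 400 - 688 = -288
sqrt(|disc|) = sqrt(288) = 16.9706
Real part = -20/(2*4) = -2.5000
Imag part = 16.9706/(2*4) = 2.1213

-2.5000 ± 2.1213i


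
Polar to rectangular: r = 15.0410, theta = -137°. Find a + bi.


a = 15.0410*cos(-137°) = 15.0410*(-0.731354) = -11.0003
b = 15.0410*sin(-137°) = 15.0410*(-0.681998) = -10.2579

-11.0003 - 10.2579i


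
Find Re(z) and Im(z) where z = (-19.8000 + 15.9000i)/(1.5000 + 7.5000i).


Multiply by conjugate: (-19.8000 + 15.9000i)(1.5000 - 7.5000i) / (1.5^2 + 7.5^2)
Numerator real = -19.8*1.5 + 15.9*7.5 = 89.55
Numerator imag = 15.9*1.5 - (-19.8)*7.5 = 172.35
Denominator = 58.5
Re(z) = 89.55/58.5 = 1.5308
Im(z) = 172.35/58.5 = 2.9462

Re(z) = 1.5308, Im(z) = 2.9462


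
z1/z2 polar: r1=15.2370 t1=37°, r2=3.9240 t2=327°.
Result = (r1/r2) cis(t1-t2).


r = 15.2370 / 3.9240 = 3.8830
theta = 37° - 327° = -290° = 70° (mod 360)

3.8830 cis(70°)


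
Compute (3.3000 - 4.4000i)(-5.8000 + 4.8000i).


Real = 3.3*(-5.8) - (-4.4)*4.8 = -19.14 - (-21.12) = 1.98
Imag = 3.3*4.8 - (5.8)*(-4.4) = 15.84 + 25.52 = 41.36

1.9800 + 41.3600i


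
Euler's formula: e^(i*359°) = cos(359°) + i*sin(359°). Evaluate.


cos(359°) = 0.9998
sin(359°) = -0.0175

e^(i*359°) = 0.9998 - 0.0175i


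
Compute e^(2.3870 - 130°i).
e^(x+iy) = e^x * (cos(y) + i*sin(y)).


e^2.3870 = 10.8808
cos(-130°) = -0.642788
sin(-130°) = -0.766044
Real = 10.8808*(-0.642788) = -6.9940
Imag = 10.8808*(-0.766044) = -8.3352

-6.9940 - 8.3352i


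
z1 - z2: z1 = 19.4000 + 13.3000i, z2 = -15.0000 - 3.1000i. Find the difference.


Real: 19.4 + 15 = 34.4
Imag: 13.3 + 3.1 = 16.4

34.4000 + 16.4000i


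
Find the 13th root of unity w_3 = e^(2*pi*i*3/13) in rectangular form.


Angle = 360*3/13 = 83.0769°
a = cos(83.0769°) = 0.1205
b = sin(83.0769°) = 0.9927

0.1205 + 0.9927i


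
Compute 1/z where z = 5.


|z|^2 = 25+0 = 25
1/z = (5 - 0i)/25

1/z = 0.2000 + 0i


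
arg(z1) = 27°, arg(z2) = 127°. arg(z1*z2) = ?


arg(z1*z2) = 27° + 127° = 154°
Normalized to (-180°, 180°]: 154°

154°


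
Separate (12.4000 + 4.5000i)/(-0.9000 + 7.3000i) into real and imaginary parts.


Multiply by conjugate: (12.4000 + 4.5000i)(-0.9000 - 7.3000i) / ((-0.9)^2 + 7.3^2)
Numerator real = 12.4*(-0.9) + 4.5*7.3 = 21.69
Numerator imag = 4.5*(-0.9) - 12.4*7.3 = -94.57
Denominator = 54.1
Re(z) = 21.69/54.1 = 0.4009
Im(z) = -94.57/54.1 = -1.7481

Re(z) = 0.4009, Im(z) = -1.7481


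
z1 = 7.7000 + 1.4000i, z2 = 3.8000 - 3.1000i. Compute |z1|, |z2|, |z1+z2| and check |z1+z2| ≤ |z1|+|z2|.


|z1| = sqrt(7.7^2 + 1.4^2) = sqrt(61.25) = 7.8262
|z2| = sqrt(3.8^2 + (-3.1)^2) = sqrt(24.05) = 4.9041
z1+z2 = 11.5000 - 1.7000i
|z1+z2| = sqrt(135.14) = 11.6250
|z1|+|z2| = 7.8262 + 4.9041 = 12.7303

|z1+z2| = 11.6250 ≤ |z1|+|z2| = 12.7303 (verified)


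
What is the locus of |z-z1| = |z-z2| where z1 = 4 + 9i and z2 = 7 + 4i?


Equal distances means the locus is the perpendicular bisector of z1 and z2.
Midpoint = ((4+7)/2, (9+4)/2) = (5.5000, 6.5000)

Perpendicular bisector through (5.5000, 6.5000)


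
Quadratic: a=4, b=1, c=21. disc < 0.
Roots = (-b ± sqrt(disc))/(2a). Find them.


disc = 1^2 - 4*4*21 = 1 - 336 = -335
sqrt(|disc|) = sqrt(335) = 18.3030
Real part = -1/(2*4) = -0.1250
Imag part = 18.3030/(2*4) = 2.2879

-0.1250 ± 2.2879i


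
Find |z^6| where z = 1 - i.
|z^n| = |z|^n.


|z| = sqrt(1+1) = sqrt(2) = 1.4142
|z^6| = |z|^6 = (sqrt(2))^6 = 2^3 = 8

|z^6| = 8


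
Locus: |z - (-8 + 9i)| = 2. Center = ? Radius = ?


|z - z0| = r is a circle with center z0 and radius r.
Center = (-8, 9), radius = 2

Circle with center (-8, 9) and radius 2


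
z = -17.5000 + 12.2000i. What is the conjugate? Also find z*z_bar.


z_bar = -17.5000 - 12.2000i
z*z_bar = (-17.5)^2 + 12.2^2 = 306.25 + 148.84 = 455.09

z_bar = -17.5000 - 12.2000i, z*z_bar = 455.09


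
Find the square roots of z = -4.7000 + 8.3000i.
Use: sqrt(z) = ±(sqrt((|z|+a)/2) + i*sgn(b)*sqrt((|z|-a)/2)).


|z| = sqrt(22.09+68.89) = 9.5383
sqrt((|z|+a)/2) = sqrt((9.5383+(-4.7))/2) = sqrt(2.4192) = 1.5554
sqrt((|z|-a)/2) = sqrt((9.5383-(-4.7))/2) = sqrt(7.1192) = 2.6682

±(1.5554 + 2.6682i) i.e. 1.5554 + 2.6682i and -1.5554 - 2.6682i


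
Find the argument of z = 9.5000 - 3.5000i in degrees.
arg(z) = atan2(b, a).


Re = 9.5, Im = -3.5
arg = atan2(-3.5, 9.5) = -20.2249 degrees

arg(z) = -20.2249 degrees


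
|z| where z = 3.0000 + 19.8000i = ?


|z| = sqrt(3^2 + 19.8^2) = sqrt(9 + 392.04) = sqrt(401.04) = 20.0260

|z| = 20.0260


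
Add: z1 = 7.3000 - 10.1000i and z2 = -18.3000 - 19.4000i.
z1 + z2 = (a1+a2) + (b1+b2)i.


Real: 7.3 - 18.3 = -11
Imag: -10.1 - 19.4 = -29.5

-11.0000 - 29.5000i


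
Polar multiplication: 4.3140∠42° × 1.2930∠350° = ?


r = 4.3140 * 1.2930 = 5.5780
theta = 42° + 350° = 392° = 32° (mod 360)

5.5780 cis(32°)


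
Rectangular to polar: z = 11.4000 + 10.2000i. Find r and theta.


r = sqrt(129.96+104.04) = sqrt(234) = 15.2971
theta = atan2(10.2, 11.4) = 41.8202 degrees

r = 15.2971, theta = 41.8202 degrees


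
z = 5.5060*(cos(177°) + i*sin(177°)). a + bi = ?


a = 5.5060*cos(177°) = 5.5060*(-0.99863) = -5.4985
b = 5.5060*sin(177°) = 5.5060*0.05234 = 0.2882

-5.4985 + 0.2882i


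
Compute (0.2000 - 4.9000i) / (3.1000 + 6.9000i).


Conjugate of z2 = 3.1000 - 6.9000i
Numerator: (0.2000 - 4.9000i)(3.1000 - 6.9000i) = -33.1900 - 16.5700i
Denominator: 3.1^2 + 6.9^2 = 57.22
Result = (-33.1900 - 16.5700i)/57.22

-0.5800 - 0.2896i


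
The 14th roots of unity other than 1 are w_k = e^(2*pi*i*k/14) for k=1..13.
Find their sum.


With w = e^(2*pi*i/14), all 14 of the 14th roots of unity w^0 = 1, w, ..., w^(13) sum to 0: 1 + w + ... + w^(13) = (1 - w^14)/(1 - w) = 0 since w^14 = 1, w ≠ 1.
Removing the root 1: w + w^2 + ... + w^(13) = 0 - 1 = -1

Sum = -1


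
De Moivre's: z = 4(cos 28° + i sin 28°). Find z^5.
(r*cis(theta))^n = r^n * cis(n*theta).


r^5 = 4^5 = 1024
n*theta = 5*28° = 140° = 140° (mod 360)
a = 1024*cos(140°) = -784.4295
b = 1024*sin(140°) = 658.2145

1024 cis(140°) = -784.4295 + 658.2145i


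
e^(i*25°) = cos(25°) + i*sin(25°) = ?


cos(25°) = 0.9063
sin(25°) = 0.4226

e^(i*25°) = 0.9063 + 0.4226i


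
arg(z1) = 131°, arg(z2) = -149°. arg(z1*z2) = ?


arg(z1*z2) = 131° - 149° = -18°
Normalized to (-180°, 180°]: -18°

-18°


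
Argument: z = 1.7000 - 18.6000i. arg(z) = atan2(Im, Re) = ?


Re = 1.7, Im = -18.6
arg = atan2(-18.6, 1.7) = -84.7778 degrees

arg(z) = -84.7778 degrees


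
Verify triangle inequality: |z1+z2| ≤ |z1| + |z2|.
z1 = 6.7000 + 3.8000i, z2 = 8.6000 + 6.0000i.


|z1| = sqrt(6.7^2 + 3.8^2) = sqrt(59.33) = 7.7026
|z2| = sqrt(8.6^2 + 6^2) = sqrt(109.96) = 10.4862
z1+z2 = 15.3000 + 9.8000i
|z1+z2| = sqrt(330.13) = 18.1695
|z1|+|z2| = 7.7026 + 10.4862 = 18.1888

|z1+z2| = 18.1695 ≤ |z1|+|z2| = 18.1888 (verified)


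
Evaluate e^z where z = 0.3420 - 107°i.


e^0.3420 = 1.40776
cos(-107°) = -0.2924
sin(-107°) = -0.9563
Real = 1.40776*(-0.2924) = -0.4116
Imag = 1.40776*(-0.9563) = -1.3462

-0.4116 - 1.3462i


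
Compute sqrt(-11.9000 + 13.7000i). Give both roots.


|z| = sqrt(141.61+187.69) = 18.1466
sqrt((|z|+a)/2) = sqrt((18.1466+(-11.9))/2) = sqrt(3.1233) = 1.7673
sqrt((|z|-a)/2) = sqrt((18.1466-(-11.9))/2) = sqrt(15.0233) = 3.8760

±(1.7673 + 3.8760i) i.e. 1.7673 + 3.8760i and -1.7673 - 3.8760i


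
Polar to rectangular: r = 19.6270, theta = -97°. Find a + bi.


a = 19.6270*cos(-97°) = 19.6270*(-0.12187) = -2.3919
b = 19.6270*sin(-97°) = 19.6270*(-0.992546) = -19.4807

-2.3919 - 19.4807i


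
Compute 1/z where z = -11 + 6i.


|z|^2 = 121+36 = 157
1/z = (-11 - 6i)/157

1/z = -0.0701 - 0.0382i


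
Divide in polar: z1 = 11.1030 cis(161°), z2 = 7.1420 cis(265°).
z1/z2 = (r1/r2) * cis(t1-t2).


r = 11.1030 / 7.1420 = 1.5546
theta = 161° - 265° = -104° = 256° (mod 360)

1.5546 cis(256°)


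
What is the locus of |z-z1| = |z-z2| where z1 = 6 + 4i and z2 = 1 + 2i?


Equal distances means the locus is the perpendicular bisector of z1 and z2.
Midpoint = ((6+1)/2, (4+2)/2) = (3.5000, 3.0000)

Perpendicular bisector through (3.5000, 3.0000)
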